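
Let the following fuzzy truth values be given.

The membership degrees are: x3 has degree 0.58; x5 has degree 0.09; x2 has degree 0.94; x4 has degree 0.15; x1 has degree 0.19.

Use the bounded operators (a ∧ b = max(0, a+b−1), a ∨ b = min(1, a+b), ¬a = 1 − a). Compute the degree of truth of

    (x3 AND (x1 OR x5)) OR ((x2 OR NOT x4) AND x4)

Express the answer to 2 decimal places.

0.15

x1 OR x5 = min(1, a+b) on (0.19, 0.09) = 0.28
x3 AND (x1 OR x5) = max(0, a+b−1) on (0.58, 0.28) = 0.00
NOT x4 = 1 − 0.15 = 0.85
x2 OR NOT x4 = min(1, a+b) on (0.94, 0.85) = 1.00
(x2 OR NOT x4) AND x4 = max(0, a+b−1) on (1.00, 0.15) = 0.15
(x3 AND (x1 OR x5)) OR ((x2 OR NOT x4) AND x4) = min(1, a+b) on (0.00, 0.15) = 0.15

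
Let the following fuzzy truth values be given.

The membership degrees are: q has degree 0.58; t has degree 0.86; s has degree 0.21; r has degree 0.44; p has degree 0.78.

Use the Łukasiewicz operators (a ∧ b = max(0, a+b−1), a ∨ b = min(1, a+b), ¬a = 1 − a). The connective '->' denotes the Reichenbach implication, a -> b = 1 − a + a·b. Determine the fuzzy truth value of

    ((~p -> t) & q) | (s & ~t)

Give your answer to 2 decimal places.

0.55

~p = 1 − 0.78 = 0.22
~p -> t  [Reichenbach: 1 − a + a·b] with a=0.22, b=0.86 → 0.97
(~p -> t) & q = max(0, a+b−1) on (0.97, 0.58) = 0.55
~t = 1 − 0.86 = 0.14
s & ~t = max(0, a+b−1) on (0.21, 0.14) = 0.00
((~p -> t) & q) | (s & ~t) = min(1, a+b) on (0.55, 0.00) = 0.55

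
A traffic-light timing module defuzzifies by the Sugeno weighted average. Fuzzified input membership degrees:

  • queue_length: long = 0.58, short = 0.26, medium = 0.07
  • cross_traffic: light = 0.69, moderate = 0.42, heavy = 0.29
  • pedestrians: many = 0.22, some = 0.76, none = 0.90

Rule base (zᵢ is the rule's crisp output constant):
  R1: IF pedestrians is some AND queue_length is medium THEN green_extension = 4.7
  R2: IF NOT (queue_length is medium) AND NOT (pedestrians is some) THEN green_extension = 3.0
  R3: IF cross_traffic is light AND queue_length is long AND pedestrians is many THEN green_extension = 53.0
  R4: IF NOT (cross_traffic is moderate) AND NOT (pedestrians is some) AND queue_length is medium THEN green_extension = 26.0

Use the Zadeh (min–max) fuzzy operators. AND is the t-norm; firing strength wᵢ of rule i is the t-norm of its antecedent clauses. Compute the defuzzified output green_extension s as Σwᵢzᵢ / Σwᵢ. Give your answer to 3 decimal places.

R1 (z=4.7): some=0.76, medium=0.07; AND[min(a, b)] → w = 0.07
R2 (z=3.0): ¬medium=1−0.07=0.93, ¬some=1−0.76=0.24; AND[min(a, b)] → w = 0.24
R3 (z=53.0): light=0.69, long=0.58, many=0.22; AND[min(a, b)] → w = 0.22
R4 (z=26.0): ¬moderate=1−0.42=0.58, ¬some=1−0.76=0.24, medium=0.07; AND[min(a, b)] → w = 0.07
Weighted average = (0.07·4.7 + 0.24·3.0 + 0.22·53.0 + 0.07·26.0) / (0.07 + 0.24 + 0.22 + 0.07)
  = 14.5290 / 0.6000 = 24.215

24.215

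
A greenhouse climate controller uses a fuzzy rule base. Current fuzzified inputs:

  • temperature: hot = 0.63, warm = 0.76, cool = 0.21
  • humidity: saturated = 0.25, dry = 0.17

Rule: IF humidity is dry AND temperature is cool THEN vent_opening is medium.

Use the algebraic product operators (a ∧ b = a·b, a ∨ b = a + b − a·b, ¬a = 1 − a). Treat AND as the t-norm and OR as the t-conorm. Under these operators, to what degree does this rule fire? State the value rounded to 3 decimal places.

0.036

firing strength: dry=0.17, cool=0.21; AND[a·b] → w = 0.0357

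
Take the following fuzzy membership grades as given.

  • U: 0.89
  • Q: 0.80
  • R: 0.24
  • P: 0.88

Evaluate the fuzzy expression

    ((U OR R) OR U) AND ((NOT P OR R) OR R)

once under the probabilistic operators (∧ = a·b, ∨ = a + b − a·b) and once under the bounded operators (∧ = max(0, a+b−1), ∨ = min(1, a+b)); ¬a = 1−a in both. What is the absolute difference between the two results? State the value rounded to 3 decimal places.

0.113

Under probabilistic:
  U OR R = a + b − a·b on (0.8900, 0.2400) = 0.9164
  (U OR R) OR U = a + b − a·b on (0.9164, 0.8900) = 0.9908
  NOT P = 1 − 0.8800 = 0.1200
  NOT P OR R = a + b − a·b on (0.1200, 0.2400) = 0.3312
  (NOT P OR R) OR R = a + b − a·b on (0.3312, 0.2400) = 0.4917
  ((U OR R) OR U) AND ((NOT P OR R) OR R) = a·b on (0.9908, 0.4917) = 0.4872
  → value = 0.4872
Under bounded:
  U OR R = min(1, a+b) on (0.89, 0.24) = 1.00
  (U OR R) OR U = min(1, a+b) on (1.00, 0.89) = 1.00
  NOT P = 1 − 0.88 = 0.12
  NOT P OR R = min(1, a+b) on (0.12, 0.24) = 0.36
  (NOT P OR R) OR R = min(1, a+b) on (0.36, 0.24) = 0.60
  ((U OR R) OR U) AND ((NOT P OR R) OR R) = max(0, a+b−1) on (1.00, 0.60) = 0.60
  → value = 0.6000
|0.4872 − 0.6000| = 0.113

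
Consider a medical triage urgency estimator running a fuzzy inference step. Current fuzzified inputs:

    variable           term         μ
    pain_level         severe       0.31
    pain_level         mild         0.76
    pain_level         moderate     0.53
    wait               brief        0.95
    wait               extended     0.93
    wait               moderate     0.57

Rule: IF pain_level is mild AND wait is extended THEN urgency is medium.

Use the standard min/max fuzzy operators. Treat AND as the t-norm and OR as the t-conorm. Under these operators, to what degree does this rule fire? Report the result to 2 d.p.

firing strength: mild=0.76, extended=0.93; AND[min(a, b)] → w = 0.76

0.76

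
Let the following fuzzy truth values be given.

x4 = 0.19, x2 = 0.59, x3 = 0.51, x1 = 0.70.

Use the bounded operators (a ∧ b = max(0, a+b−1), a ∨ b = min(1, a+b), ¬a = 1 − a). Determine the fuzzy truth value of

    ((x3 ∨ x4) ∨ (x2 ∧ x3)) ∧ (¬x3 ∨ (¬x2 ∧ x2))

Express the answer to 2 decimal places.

0.29

x3 ∨ x4 = min(1, a+b) on (0.51, 0.19) = 0.70
x2 ∧ x3 = max(0, a+b−1) on (0.59, 0.51) = 0.10
(x3 ∨ x4) ∨ (x2 ∧ x3) = min(1, a+b) on (0.70, 0.10) = 0.80
¬x3 = 1 − 0.51 = 0.49
¬x2 = 1 − 0.59 = 0.41
¬x2 ∧ x2 = max(0, a+b−1) on (0.41, 0.59) = 0.00
¬x3 ∨ (¬x2 ∧ x2) = min(1, a+b) on (0.49, 0.00) = 0.49
((x3 ∨ x4) ∨ (x2 ∧ x3)) ∧ (¬x3 ∨ (¬x2 ∧ x2)) = max(0, a+b−1) on (0.80, 0.49) = 0.29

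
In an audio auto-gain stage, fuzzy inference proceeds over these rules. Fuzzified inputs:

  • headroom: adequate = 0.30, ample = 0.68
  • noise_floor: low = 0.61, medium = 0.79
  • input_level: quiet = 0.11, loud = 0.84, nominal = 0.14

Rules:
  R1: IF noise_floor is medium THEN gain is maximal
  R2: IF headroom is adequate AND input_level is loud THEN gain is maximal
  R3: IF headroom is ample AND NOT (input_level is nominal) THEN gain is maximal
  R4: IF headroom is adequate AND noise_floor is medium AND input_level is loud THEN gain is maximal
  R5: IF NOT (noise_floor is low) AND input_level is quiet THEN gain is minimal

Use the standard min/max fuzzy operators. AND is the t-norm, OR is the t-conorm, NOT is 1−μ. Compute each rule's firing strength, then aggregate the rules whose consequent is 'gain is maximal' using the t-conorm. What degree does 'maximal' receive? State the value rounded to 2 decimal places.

0.79

R1: medium=0.79 → w = 0.79
R2: adequate=0.30, loud=0.84; AND[min(a, b)] → w = 0.30
R3: ample=0.68, ¬nominal=1−0.14=0.86; AND[min(a, b)] → w = 0.68
R4: adequate=0.30, medium=0.79, loud=0.84; AND[min(a, b)] → w = 0.30
R5: ¬low=1−0.61=0.39, quiet=0.11; AND[min(a, b)] → w = 0.11
Rules with consequent 'maximal': {R1, R2, R3, R4} → strengths 0.79, 0.30, 0.68, 0.30
Aggregate via t-conorm [max(a, b)]: 0.79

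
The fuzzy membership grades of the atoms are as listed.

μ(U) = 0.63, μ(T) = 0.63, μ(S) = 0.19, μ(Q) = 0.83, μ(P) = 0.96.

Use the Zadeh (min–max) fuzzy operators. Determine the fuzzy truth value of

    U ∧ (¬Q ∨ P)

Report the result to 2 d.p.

0.63

¬Q = 1 − 0.83 = 0.17
¬Q ∨ P = max(a, b) on (0.17, 0.96) = 0.96
U ∧ (¬Q ∨ P) = min(a, b) on (0.63, 0.96) = 0.63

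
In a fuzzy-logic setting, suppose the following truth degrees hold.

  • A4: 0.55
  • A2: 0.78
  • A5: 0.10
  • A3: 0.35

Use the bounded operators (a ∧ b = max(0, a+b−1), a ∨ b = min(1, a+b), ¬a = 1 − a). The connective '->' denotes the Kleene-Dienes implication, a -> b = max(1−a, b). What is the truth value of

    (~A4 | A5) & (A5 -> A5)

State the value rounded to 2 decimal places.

~A4 = 1 − 0.55 = 0.45
~A4 | A5 = min(1, a+b) on (0.45, 0.10) = 0.55
A5 -> A5  [Kleene-Dienes: max(1−a, b)] with a=0.10, b=0.10 → 0.90
(~A4 | A5) & (A5 -> A5) = max(0, a+b−1) on (0.55, 0.90) = 0.45

0.45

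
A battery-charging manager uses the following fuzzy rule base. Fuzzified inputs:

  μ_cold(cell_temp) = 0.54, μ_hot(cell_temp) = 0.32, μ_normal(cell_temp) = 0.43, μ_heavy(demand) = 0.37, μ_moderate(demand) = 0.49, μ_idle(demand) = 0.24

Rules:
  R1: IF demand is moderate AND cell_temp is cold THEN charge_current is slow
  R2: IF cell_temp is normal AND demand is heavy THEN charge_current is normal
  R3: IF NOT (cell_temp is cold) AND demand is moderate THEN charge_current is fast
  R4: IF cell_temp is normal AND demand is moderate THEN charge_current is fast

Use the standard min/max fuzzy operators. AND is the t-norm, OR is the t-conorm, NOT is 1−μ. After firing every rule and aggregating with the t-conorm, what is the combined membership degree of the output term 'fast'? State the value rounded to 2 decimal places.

R1: moderate=0.49, cold=0.54; AND[min(a, b)] → w = 0.49
R2: normal=0.43, heavy=0.37; AND[min(a, b)] → w = 0.37
R3: ¬cold=1−0.54=0.46, moderate=0.49; AND[min(a, b)] → w = 0.46
R4: normal=0.43, moderate=0.49; AND[min(a, b)] → w = 0.43
Rules with consequent 'fast': {R3, R4} → strengths 0.46, 0.43
Aggregate via t-conorm [max(a, b)]: 0.46

0.46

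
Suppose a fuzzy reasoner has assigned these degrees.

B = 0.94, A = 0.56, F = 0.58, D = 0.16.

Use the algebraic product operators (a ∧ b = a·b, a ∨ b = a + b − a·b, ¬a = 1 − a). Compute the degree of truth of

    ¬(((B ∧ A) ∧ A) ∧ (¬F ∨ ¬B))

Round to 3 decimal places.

0.866

B ∧ A = a·b on (0.9400, 0.5600) = 0.5264
(B ∧ A) ∧ A = a·b on (0.5264, 0.5600) = 0.2948
¬F = 1 − 0.5800 = 0.4200
¬B = 1 − 0.9400 = 0.0600
¬F ∨ ¬B = a + b − a·b on (0.4200, 0.0600) = 0.4548
((B ∧ A) ∧ A) ∧ (¬F ∨ ¬B) = a·b on (0.2948, 0.4548) = 0.1341
¬(((B ∧ A) ∧ A) ∧ (¬F ∨ ¬B)) = 1 − 0.1341 = 0.8659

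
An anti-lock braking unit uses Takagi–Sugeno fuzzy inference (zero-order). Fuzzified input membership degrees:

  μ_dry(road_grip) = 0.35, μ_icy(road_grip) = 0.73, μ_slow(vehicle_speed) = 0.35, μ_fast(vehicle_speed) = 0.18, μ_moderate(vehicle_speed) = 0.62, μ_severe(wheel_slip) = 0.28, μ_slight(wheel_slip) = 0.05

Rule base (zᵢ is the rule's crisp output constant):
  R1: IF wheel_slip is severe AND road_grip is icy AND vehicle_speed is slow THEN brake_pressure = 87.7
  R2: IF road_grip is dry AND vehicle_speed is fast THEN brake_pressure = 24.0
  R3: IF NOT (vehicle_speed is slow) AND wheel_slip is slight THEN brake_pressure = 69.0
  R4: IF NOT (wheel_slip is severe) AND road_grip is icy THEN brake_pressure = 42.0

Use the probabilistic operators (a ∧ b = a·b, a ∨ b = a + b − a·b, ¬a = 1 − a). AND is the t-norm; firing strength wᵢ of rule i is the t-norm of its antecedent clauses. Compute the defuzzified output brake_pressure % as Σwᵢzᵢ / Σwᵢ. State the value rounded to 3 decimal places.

46.350

R1 (z=87.7): severe=0.28, icy=0.73, slow=0.35; AND[a·b] → w = 0.0715
R2 (z=24.0): dry=0.35, fast=0.18; AND[a·b] → w = 0.0630
R3 (z=69.0): ¬slow=1−0.35=0.65, slight=0.05; AND[a·b] → w = 0.0325
R4 (z=42.0): ¬severe=1−0.28=0.72, icy=0.73; AND[a·b] → w = 0.5256
Weighted average = (0.0715·87.7 + 0.0630·24.0 + 0.0325·69.0 + 0.5256·42.0) / (0.0715 + 0.0630 + 0.0325 + 0.5256)
  = 32.1038 / 0.6926 = 46.350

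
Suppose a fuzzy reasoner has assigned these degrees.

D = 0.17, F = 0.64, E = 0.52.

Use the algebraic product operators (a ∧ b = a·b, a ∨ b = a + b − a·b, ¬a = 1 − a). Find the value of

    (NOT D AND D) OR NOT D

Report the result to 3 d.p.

0.854

NOT D = 1 − 0.1700 = 0.8300
NOT D AND D = a·b on (0.8300, 0.1700) = 0.1411
NOT D = 1 − 0.1700 = 0.8300
(NOT D AND D) OR NOT D = a + b − a·b on (0.1411, 0.8300) = 0.8540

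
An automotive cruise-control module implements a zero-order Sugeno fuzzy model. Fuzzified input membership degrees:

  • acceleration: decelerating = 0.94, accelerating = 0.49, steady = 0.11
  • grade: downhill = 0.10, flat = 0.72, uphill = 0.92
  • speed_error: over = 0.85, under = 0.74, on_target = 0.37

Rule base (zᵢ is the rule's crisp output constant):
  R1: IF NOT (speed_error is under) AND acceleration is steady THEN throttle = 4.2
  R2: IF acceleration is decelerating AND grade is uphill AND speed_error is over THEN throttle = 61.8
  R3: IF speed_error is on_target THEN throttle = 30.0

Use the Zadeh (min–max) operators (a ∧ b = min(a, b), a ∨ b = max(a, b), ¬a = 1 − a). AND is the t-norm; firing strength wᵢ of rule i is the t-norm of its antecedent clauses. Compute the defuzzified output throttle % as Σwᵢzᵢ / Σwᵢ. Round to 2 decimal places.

R1 (z=4.2): ¬under=1−0.74=0.26, steady=0.11; AND[min(a, b)] → w = 0.11
R2 (z=61.8): decelerating=0.94, uphill=0.92, over=0.85; AND[min(a, b)] → w = 0.85
R3 (z=30.0): on_target=0.37 → w = 0.37
Weighted average = (0.11·4.2 + 0.85·61.8 + 0.37·30.0) / (0.11 + 0.85 + 0.37)
  = 64.0920 / 1.3300 = 48.19

48.19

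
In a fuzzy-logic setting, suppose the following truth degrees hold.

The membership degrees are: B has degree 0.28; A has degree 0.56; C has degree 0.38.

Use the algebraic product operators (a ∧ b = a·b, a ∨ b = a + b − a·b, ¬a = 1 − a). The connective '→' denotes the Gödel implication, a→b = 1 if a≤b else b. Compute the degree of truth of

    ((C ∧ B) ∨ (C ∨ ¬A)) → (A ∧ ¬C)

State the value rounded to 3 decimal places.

C ∧ B = a·b on (0.3800, 0.2800) = 0.1064
¬A = 1 − 0.5600 = 0.4400
C ∨ ¬A = a + b − a·b on (0.3800, 0.4400) = 0.6528
(C ∧ B) ∨ (C ∨ ¬A) = a + b − a·b on (0.1064, 0.6528) = 0.6897
¬C = 1 − 0.3800 = 0.6200
A ∧ ¬C = a·b on (0.5600, 0.6200) = 0.3472
((C ∧ B) ∨ (C ∨ ¬A)) → (A ∧ ¬C)  [Gödel: 1 if a≤b else b] with a=0.6897, b=0.3472 → 0.3472

0.347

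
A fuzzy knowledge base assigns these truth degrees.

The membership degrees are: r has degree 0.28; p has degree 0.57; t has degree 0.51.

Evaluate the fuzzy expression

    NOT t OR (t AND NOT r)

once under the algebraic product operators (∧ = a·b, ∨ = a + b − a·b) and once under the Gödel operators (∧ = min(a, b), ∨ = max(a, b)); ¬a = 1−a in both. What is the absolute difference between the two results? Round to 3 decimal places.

Under algebraic product:
  NOT t = 1 − 0.5100 = 0.4900
  NOT r = 1 − 0.2800 = 0.7200
  t AND NOT r = a·b on (0.5100, 0.7200) = 0.3672
  NOT t OR (t AND NOT r) = a + b − a·b on (0.4900, 0.3672) = 0.6773
  → value = 0.6773
Under Gödel:
  NOT t = 1 − 0.51 = 0.49
  NOT r = 1 − 0.28 = 0.72
  t AND NOT r = min(a, b) on (0.51, 0.72) = 0.51
  NOT t OR (t AND NOT r) = max(a, b) on (0.49, 0.51) = 0.51
  → value = 0.5100
|0.6773 − 0.5100| = 0.167

0.167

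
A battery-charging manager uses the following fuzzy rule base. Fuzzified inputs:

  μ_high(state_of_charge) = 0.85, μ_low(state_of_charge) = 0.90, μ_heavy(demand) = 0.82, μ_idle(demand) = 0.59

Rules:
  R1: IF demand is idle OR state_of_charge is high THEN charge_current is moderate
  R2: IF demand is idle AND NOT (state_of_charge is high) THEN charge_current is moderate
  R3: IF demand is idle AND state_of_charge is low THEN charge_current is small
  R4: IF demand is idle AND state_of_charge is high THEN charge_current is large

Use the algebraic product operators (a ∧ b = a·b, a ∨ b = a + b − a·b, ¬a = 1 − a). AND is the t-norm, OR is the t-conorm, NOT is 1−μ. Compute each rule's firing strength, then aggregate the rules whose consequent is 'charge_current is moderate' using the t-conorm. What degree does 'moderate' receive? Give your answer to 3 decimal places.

R1: idle=0.59, high=0.85; OR[a + b − a·b] → w = 0.9385
R2: idle=0.59, ¬high=1−0.85=0.15; AND[a·b] → w = 0.0885
R3: idle=0.59, low=0.90; AND[a·b] → w = 0.5310
R4: idle=0.59, high=0.85; AND[a·b] → w = 0.5015
Rules with consequent 'moderate': {R1, R2} → strengths 0.9385, 0.0885
Aggregate via t-conorm [a + b − a·b]: 0.9439

0.944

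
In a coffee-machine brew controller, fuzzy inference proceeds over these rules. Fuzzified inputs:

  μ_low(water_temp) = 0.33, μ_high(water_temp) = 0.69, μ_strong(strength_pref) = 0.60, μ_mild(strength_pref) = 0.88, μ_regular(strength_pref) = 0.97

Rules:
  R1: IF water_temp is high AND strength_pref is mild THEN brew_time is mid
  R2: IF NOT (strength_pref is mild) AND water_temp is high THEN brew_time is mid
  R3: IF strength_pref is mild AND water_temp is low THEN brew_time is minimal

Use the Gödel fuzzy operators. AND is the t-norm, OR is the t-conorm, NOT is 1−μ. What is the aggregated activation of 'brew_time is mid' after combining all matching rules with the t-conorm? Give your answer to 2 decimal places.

0.69

R1: high=0.69, mild=0.88; AND[min(a, b)] → w = 0.69
R2: ¬mild=1−0.88=0.12, high=0.69; AND[min(a, b)] → w = 0.12
R3: mild=0.88, low=0.33; AND[min(a, b)] → w = 0.33
Rules with consequent 'mid': {R1, R2} → strengths 0.69, 0.12
Aggregate via t-conorm [max(a, b)]: 0.69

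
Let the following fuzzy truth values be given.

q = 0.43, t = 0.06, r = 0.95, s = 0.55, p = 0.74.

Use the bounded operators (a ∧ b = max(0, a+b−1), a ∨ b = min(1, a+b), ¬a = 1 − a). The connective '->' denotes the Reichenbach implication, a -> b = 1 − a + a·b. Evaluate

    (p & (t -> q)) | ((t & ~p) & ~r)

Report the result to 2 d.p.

t -> q  [Reichenbach: 1 − a + a·b] with a=0.06, b=0.43 → 0.97
p & (t -> q) = max(0, a+b−1) on (0.74, 0.97) = 0.71
~p = 1 − 0.74 = 0.26
t & ~p = max(0, a+b−1) on (0.06, 0.26) = 0.00
~r = 1 − 0.95 = 0.05
(t & ~p) & ~r = max(0, a+b−1) on (0.00, 0.05) = 0.00
(p & (t -> q)) | ((t & ~p) & ~r) = min(1, a+b) on (0.71, 0.00) = 0.71

0.71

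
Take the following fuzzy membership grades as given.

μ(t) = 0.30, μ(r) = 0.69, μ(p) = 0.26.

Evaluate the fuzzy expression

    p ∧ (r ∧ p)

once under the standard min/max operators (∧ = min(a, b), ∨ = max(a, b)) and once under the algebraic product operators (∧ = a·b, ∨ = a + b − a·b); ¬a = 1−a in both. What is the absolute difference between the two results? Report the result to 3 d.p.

0.213

Under standard min/max:
  r ∧ p = min(a, b) on (0.69, 0.26) = 0.26
  p ∧ (r ∧ p) = min(a, b) on (0.26, 0.26) = 0.26
  → value = 0.2600
Under algebraic product:
  r ∧ p = a·b on (0.6900, 0.2600) = 0.1794
  p ∧ (r ∧ p) = a·b on (0.2600, 0.1794) = 0.0466
  → value = 0.0466
|0.2600 − 0.0466| = 0.213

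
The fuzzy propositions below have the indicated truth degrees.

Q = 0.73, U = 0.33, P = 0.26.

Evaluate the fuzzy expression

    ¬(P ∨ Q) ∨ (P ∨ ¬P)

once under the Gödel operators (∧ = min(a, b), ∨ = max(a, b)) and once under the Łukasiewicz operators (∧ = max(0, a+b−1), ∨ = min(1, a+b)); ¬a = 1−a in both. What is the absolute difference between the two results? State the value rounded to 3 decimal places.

Under Gödel:
  P ∨ Q = max(a, b) on (0.26, 0.73) = 0.73
  ¬(P ∨ Q) = 1 − 0.73 = 0.27
  ¬P = 1 − 0.26 = 0.74
  P ∨ ¬P = max(a, b) on (0.26, 0.74) = 0.74
  ¬(P ∨ Q) ∨ (P ∨ ¬P) = max(a, b) on (0.27, 0.74) = 0.74
  → value = 0.7400
Under Łukasiewicz:
  P ∨ Q = min(1, a+b) on (0.26, 0.73) = 0.99
  ¬(P ∨ Q) = 1 − 0.99 = 0.01
  ¬P = 1 − 0.26 = 0.74
  P ∨ ¬P = min(1, a+b) on (0.26, 0.74) = 1.00
  ¬(P ∨ Q) ∨ (P ∨ ¬P) = min(1, a+b) on (0.01, 1.00) = 1.00
  → value = 1.0000
|0.7400 − 1.0000| = 0.260

0.260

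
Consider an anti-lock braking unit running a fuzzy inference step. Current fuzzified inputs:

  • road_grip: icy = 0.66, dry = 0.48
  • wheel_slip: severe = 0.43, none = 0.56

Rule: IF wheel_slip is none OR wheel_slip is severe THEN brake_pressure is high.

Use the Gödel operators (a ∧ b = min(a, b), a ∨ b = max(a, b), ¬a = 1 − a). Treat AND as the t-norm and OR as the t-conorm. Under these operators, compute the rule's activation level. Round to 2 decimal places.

firing strength: none=0.56, severe=0.43; OR[max(a, b)] → w = 0.56

0.56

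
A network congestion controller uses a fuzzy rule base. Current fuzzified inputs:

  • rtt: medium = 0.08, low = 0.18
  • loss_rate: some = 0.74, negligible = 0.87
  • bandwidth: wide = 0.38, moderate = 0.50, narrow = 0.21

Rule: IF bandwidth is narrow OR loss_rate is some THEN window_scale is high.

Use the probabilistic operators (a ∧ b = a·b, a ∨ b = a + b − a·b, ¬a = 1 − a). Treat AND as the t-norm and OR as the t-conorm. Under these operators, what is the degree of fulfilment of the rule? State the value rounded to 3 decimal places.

firing strength: narrow=0.21, some=0.74; OR[a + b − a·b] → w = 0.7946

0.795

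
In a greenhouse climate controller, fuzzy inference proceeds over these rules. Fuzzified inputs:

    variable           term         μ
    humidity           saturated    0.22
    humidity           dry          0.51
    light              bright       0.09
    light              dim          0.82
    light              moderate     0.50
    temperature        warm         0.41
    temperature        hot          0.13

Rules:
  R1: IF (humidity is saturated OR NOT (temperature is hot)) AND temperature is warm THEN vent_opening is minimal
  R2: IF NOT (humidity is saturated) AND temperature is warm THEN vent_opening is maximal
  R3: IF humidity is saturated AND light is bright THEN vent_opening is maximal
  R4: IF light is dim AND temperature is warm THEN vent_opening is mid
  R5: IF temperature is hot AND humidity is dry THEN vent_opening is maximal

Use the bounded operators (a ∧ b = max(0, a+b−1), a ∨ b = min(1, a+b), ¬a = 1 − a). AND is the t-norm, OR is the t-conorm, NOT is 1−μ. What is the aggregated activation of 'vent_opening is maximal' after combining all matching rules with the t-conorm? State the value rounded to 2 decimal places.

0.19

R1: (saturated=0.22 OR ¬hot=1−0.13=0.87) = 1.00; AND[max(0, a+b−1)] with warm=0.41 → w = 0.41
R2: ¬saturated=1−0.22=0.78, warm=0.41; AND[max(0, a+b−1)] → w = 0.19
R3: saturated=0.22, bright=0.09; AND[max(0, a+b−1)] → w = 0.00
R4: dim=0.82, warm=0.41; AND[max(0, a+b−1)] → w = 0.23
R5: hot=0.13, dry=0.51; AND[max(0, a+b−1)] → w = 0.00
Rules with consequent 'maximal': {R2, R3, R5} → strengths 0.19, 0.00, 0.00
Aggregate via t-conorm [min(1, a+b)]: 0.19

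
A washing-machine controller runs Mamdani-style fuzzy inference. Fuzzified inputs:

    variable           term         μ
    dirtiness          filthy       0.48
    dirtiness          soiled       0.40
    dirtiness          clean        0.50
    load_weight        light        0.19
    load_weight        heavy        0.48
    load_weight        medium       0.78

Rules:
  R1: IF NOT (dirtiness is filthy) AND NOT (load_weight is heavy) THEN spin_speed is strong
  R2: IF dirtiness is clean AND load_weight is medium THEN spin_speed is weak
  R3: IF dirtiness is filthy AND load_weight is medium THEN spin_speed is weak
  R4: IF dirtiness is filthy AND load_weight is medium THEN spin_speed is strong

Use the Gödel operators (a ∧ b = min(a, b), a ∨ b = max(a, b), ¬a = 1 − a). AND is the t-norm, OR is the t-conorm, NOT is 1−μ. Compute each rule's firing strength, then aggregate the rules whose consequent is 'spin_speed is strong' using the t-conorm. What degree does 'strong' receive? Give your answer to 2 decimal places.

0.52

R1: ¬filthy=1−0.48=0.52, ¬heavy=1−0.48=0.52; AND[min(a, b)] → w = 0.52
R2: clean=0.50, medium=0.78; AND[min(a, b)] → w = 0.50
R3: filthy=0.48, medium=0.78; AND[min(a, b)] → w = 0.48
R4: filthy=0.48, medium=0.78; AND[min(a, b)] → w = 0.48
Rules with consequent 'strong': {R1, R4} → strengths 0.52, 0.48
Aggregate via t-conorm [max(a, b)]: 0.52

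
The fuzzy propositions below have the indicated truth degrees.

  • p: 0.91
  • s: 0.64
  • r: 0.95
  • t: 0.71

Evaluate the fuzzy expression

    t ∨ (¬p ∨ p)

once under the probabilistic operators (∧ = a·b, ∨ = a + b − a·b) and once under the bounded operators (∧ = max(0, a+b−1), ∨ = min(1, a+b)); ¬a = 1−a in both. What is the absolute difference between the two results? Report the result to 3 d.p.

0.024

Under probabilistic:
  ¬p = 1 − 0.9100 = 0.0900
  ¬p ∨ p = a + b − a·b on (0.0900, 0.9100) = 0.9181
  t ∨ (¬p ∨ p) = a + b − a·b on (0.7100, 0.9181) = 0.9762
  → value = 0.9762
Under bounded:
  ¬p = 1 − 0.91 = 0.09
  ¬p ∨ p = min(1, a+b) on (0.09, 0.91) = 1.00
  t ∨ (¬p ∨ p) = min(1, a+b) on (0.71, 1.00) = 1.00
  → value = 1.0000
|0.9762 − 1.0000| = 0.024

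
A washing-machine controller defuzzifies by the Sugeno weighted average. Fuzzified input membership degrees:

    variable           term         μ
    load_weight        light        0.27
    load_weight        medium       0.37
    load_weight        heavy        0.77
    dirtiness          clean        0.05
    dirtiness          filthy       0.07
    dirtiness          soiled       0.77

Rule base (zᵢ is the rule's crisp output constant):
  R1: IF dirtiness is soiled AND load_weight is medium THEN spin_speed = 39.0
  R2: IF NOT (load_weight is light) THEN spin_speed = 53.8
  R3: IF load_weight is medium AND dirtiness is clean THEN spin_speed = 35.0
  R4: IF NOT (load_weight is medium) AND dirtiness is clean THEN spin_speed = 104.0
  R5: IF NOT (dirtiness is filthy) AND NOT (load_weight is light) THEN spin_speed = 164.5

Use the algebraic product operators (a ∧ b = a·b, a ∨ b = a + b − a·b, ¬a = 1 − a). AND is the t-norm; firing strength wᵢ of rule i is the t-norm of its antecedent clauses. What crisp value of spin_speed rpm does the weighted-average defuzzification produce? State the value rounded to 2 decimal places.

95.19

R1 (z=39.0): soiled=0.77, medium=0.37; AND[a·b] → w = 0.2849
R2 (z=53.8): ¬light=1−0.27=0.73 → w = 0.7300
R3 (z=35.0): medium=0.37, clean=0.05; AND[a·b] → w = 0.0185
R4 (z=104.0): ¬medium=1−0.37=0.63, clean=0.05; AND[a·b] → w = 0.0315
R5 (z=164.5): ¬filthy=1−0.07=0.93, ¬light=1−0.27=0.73; AND[a·b] → w = 0.6789
Weighted average = (0.2849·39.0 + 0.7300·53.8 + 0.0185·35.0 + 0.0315·104.0 + 0.6789·164.5) / (0.2849 + 0.7300 + 0.0185 + 0.0315 + 0.6789)
  = 165.9876 / 1.7438 = 95.19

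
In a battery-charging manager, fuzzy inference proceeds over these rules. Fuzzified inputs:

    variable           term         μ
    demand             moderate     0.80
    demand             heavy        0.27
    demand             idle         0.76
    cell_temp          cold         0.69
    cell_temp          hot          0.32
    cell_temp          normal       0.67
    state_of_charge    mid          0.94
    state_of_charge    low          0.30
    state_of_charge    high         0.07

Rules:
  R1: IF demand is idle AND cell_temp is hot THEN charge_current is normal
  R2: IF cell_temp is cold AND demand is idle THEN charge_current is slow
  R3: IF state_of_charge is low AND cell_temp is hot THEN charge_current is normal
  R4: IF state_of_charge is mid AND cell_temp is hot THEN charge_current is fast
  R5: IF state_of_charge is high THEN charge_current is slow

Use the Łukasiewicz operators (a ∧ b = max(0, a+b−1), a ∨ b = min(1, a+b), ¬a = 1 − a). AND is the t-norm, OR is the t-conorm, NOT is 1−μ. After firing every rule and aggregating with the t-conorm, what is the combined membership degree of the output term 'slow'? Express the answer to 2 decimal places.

0.52

R1: idle=0.76, hot=0.32; AND[max(0, a+b−1)] → w = 0.08
R2: cold=0.69, idle=0.76; AND[max(0, a+b−1)] → w = 0.45
R3: low=0.30, hot=0.32; AND[max(0, a+b−1)] → w = 0.00
R4: mid=0.94, hot=0.32; AND[max(0, a+b−1)] → w = 0.26
R5: high=0.07 → w = 0.07
Rules with consequent 'slow': {R2, R5} → strengths 0.45, 0.07
Aggregate via t-conorm [min(1, a+b)]: 0.52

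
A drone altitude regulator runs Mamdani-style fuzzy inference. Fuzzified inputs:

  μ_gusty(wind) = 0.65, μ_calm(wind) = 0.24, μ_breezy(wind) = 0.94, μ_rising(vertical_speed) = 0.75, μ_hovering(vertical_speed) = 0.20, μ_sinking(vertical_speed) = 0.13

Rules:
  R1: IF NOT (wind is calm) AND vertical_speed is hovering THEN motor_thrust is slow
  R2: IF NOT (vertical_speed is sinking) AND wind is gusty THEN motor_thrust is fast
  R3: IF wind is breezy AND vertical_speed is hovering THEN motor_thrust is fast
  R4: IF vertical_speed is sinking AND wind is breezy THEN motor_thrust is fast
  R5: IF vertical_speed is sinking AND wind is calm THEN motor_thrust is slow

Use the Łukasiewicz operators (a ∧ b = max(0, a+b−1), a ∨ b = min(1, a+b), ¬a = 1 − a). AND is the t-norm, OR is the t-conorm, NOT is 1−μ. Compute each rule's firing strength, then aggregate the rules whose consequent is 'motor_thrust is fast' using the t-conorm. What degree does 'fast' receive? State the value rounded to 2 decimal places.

0.73

R1: ¬calm=1−0.24=0.76, hovering=0.20; AND[max(0, a+b−1)] → w = 0.00
R2: ¬sinking=1−0.13=0.87, gusty=0.65; AND[max(0, a+b−1)] → w = 0.52
R3: breezy=0.94, hovering=0.20; AND[max(0, a+b−1)] → w = 0.14
R4: sinking=0.13, breezy=0.94; AND[max(0, a+b−1)] → w = 0.07
R5: sinking=0.13, calm=0.24; AND[max(0, a+b−1)] → w = 0.00
Rules with consequent 'fast': {R2, R3, R4} → strengths 0.52, 0.14, 0.07
Aggregate via t-conorm [min(1, a+b)]: 0.73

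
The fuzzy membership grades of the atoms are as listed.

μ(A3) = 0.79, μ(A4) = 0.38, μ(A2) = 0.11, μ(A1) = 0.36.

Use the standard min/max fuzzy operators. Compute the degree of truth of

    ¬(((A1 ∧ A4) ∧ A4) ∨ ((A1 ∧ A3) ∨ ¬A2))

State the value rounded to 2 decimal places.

0.11

A1 ∧ A4 = min(a, b) on (0.36, 0.38) = 0.36
(A1 ∧ A4) ∧ A4 = min(a, b) on (0.36, 0.38) = 0.36
A1 ∧ A3 = min(a, b) on (0.36, 0.79) = 0.36
¬A2 = 1 − 0.11 = 0.89
(A1 ∧ A3) ∨ ¬A2 = max(a, b) on (0.36, 0.89) = 0.89
((A1 ∧ A4) ∧ A4) ∨ ((A1 ∧ A3) ∨ ¬A2) = max(a, b) on (0.36, 0.89) = 0.89
¬(((A1 ∧ A4) ∧ A4) ∨ ((A1 ∧ A3) ∨ ¬A2)) = 1 − 0.89 = 0.11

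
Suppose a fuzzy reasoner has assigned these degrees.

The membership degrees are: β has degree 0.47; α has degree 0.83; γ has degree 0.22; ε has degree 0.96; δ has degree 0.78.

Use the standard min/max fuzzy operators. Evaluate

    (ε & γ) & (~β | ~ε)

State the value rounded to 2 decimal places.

0.22

ε & γ = min(a, b) on (0.96, 0.22) = 0.22
~β = 1 − 0.47 = 0.53
~ε = 1 − 0.96 = 0.04
~β | ~ε = max(a, b) on (0.53, 0.04) = 0.53
(ε & γ) & (~β | ~ε) = min(a, b) on (0.22, 0.53) = 0.22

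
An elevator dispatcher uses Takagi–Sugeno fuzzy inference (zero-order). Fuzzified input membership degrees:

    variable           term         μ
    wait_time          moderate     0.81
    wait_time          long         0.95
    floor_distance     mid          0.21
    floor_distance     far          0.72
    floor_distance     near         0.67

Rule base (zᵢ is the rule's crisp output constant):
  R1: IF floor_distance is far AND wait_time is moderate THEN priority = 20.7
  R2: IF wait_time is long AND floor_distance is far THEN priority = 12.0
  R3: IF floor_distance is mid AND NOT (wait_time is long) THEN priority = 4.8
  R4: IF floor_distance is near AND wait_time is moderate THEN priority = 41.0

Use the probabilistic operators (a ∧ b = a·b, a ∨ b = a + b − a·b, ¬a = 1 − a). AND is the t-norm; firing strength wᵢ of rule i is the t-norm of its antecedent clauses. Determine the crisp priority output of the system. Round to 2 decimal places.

23.39

R1 (z=20.7): far=0.72, moderate=0.81; AND[a·b] → w = 0.5832
R2 (z=12.0): long=0.95, far=0.72; AND[a·b] → w = 0.6840
R3 (z=4.8): mid=0.21, ¬long=1−0.95=0.05; AND[a·b] → w = 0.0105
R4 (z=41.0): near=0.67, moderate=0.81; AND[a·b] → w = 0.5427
Weighted average = (0.5832·20.7 + 0.6840·12.0 + 0.0105·4.8 + 0.5427·41.0) / (0.5832 + 0.6840 + 0.0105 + 0.5427)
  = 42.5813 / 1.8204 = 23.39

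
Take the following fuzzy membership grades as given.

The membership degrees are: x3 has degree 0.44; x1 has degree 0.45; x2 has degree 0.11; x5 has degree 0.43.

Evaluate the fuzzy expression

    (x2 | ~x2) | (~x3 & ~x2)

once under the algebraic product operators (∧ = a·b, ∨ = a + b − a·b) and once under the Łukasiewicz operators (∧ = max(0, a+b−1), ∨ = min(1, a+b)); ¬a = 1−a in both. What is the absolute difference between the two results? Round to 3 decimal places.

Under algebraic product:
  ~x2 = 1 − 0.1100 = 0.8900
  x2 | ~x2 = a + b − a·b on (0.1100, 0.8900) = 0.9021
  ~x3 = 1 − 0.4400 = 0.5600
  ~x2 = 1 − 0.1100 = 0.8900
  ~x3 & ~x2 = a·b on (0.5600, 0.8900) = 0.4984
  (x2 | ~x2) | (~x3 & ~x2) = a + b − a·b on (0.9021, 0.4984) = 0.9509
  → value = 0.9509
Under Łukasiewicz:
  ~x2 = 1 − 0.11 = 0.89
  x2 | ~x2 = min(1, a+b) on (0.11, 0.89) = 1.00
  ~x3 = 1 − 0.44 = 0.56
  ~x2 = 1 − 0.11 = 0.89
  ~x3 & ~x2 = max(0, a+b−1) on (0.56, 0.89) = 0.45
  (x2 | ~x2) | (~x3 & ~x2) = min(1, a+b) on (1.00, 0.45) = 1.00
  → value = 1.0000
|0.9509 − 1.0000| = 0.049

0.049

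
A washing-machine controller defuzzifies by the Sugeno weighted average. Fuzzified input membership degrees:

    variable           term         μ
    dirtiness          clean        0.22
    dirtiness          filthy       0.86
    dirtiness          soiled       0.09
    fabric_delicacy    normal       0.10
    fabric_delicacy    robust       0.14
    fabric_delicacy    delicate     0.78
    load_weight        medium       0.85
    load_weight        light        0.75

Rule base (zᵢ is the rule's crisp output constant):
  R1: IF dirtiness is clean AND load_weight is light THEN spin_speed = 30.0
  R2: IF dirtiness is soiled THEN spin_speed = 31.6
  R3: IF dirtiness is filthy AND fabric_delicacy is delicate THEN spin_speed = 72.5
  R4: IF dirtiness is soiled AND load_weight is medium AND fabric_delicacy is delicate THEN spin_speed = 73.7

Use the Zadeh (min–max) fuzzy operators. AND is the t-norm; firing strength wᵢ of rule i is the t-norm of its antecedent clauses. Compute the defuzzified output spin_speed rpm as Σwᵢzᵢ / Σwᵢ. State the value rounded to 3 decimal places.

61.548

R1 (z=30.0): clean=0.22, light=0.75; AND[min(a, b)] → w = 0.22
R2 (z=31.6): soiled=0.09 → w = 0.09
R3 (z=72.5): filthy=0.86, delicate=0.78; AND[min(a, b)] → w = 0.78
R4 (z=73.7): soiled=0.09, medium=0.85, delicate=0.78; AND[min(a, b)] → w = 0.09
Weighted average = (0.22·30.0 + 0.09·31.6 + 0.78·72.5 + 0.09·73.7) / (0.22 + 0.09 + 0.78 + 0.09)
  = 72.6270 / 1.1800 = 61.548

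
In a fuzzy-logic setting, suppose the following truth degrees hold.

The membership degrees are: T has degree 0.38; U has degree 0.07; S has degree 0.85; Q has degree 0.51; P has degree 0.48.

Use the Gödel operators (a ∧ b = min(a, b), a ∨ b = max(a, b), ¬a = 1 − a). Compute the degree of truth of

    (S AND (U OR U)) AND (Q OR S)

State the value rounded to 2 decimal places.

U OR U = max(a, b) on (0.07, 0.07) = 0.07
S AND (U OR U) = min(a, b) on (0.85, 0.07) = 0.07
Q OR S = max(a, b) on (0.51, 0.85) = 0.85
(S AND (U OR U)) AND (Q OR S) = min(a, b) on (0.07, 0.85) = 0.07

0.07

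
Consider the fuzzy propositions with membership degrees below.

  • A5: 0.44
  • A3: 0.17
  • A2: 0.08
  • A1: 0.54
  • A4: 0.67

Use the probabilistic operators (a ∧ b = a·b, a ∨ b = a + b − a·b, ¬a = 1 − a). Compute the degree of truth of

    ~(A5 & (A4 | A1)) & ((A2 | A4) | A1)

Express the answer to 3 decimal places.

A4 | A1 = a + b − a·b on (0.6700, 0.5400) = 0.8482
A5 & (A4 | A1) = a·b on (0.4400, 0.8482) = 0.3732
~(A5 & (A4 | A1)) = 1 − 0.3732 = 0.6268
A2 | A4 = a + b − a·b on (0.0800, 0.6700) = 0.6964
(A2 | A4) | A1 = a + b − a·b on (0.6964, 0.5400) = 0.8603
~(A5 & (A4 | A1)) & ((A2 | A4) | A1) = a·b on (0.6268, 0.8603) = 0.5393

0.539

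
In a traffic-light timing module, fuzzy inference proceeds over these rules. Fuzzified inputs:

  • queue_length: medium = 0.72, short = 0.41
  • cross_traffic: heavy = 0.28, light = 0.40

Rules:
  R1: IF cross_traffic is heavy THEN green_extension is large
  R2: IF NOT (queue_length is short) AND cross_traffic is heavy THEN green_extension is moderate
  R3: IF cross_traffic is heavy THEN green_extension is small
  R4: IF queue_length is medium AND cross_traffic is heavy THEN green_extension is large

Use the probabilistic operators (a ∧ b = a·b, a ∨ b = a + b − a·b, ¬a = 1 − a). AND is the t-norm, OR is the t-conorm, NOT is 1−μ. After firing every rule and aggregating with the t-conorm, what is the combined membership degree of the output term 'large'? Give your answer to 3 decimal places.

R1: heavy=0.28 → w = 0.2800
R2: ¬short=1−0.41=0.59, heavy=0.28; AND[a·b] → w = 0.1652
R3: heavy=0.28 → w = 0.2800
R4: medium=0.72, heavy=0.28; AND[a·b] → w = 0.2016
Rules with consequent 'large': {R1, R4} → strengths 0.2800, 0.2016
Aggregate via t-conorm [a + b − a·b]: 0.4252

0.425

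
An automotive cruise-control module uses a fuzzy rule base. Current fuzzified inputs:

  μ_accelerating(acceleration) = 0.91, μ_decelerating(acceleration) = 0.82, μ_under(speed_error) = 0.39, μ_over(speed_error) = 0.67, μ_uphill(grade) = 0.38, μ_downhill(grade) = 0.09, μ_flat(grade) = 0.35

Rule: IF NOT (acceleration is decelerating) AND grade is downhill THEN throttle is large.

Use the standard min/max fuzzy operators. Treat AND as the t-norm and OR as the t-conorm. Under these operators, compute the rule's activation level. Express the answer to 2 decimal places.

0.09

firing strength: ¬decelerating=1−0.82=0.18, downhill=0.09; AND[min(a, b)] → w = 0.09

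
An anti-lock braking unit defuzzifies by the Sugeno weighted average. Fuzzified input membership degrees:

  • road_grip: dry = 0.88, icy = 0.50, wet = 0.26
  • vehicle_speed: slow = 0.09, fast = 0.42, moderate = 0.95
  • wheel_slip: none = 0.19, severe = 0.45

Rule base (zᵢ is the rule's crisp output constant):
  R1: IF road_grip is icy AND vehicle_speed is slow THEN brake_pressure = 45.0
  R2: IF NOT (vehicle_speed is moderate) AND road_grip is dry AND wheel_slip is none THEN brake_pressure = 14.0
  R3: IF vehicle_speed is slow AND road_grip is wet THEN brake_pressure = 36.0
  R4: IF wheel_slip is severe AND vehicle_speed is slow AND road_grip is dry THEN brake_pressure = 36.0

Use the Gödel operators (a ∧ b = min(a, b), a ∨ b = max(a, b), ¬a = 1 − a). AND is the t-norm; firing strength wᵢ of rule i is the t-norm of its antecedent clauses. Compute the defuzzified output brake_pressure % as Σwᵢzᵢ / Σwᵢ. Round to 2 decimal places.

35.09

R1 (z=45.0): icy=0.50, slow=0.09; AND[min(a, b)] → w = 0.09
R2 (z=14.0): ¬moderate=1−0.95=0.05, dry=0.88, none=0.19; AND[min(a, b)] → w = 0.05
R3 (z=36.0): slow=0.09, wet=0.26; AND[min(a, b)] → w = 0.09
R4 (z=36.0): severe=0.45, slow=0.09, dry=0.88; AND[min(a, b)] → w = 0.09
Weighted average = (0.09·45.0 + 0.05·14.0 + 0.09·36.0 + 0.09·36.0) / (0.09 + 0.05 + 0.09 + 0.09)
  = 11.2300 / 0.3200 = 35.09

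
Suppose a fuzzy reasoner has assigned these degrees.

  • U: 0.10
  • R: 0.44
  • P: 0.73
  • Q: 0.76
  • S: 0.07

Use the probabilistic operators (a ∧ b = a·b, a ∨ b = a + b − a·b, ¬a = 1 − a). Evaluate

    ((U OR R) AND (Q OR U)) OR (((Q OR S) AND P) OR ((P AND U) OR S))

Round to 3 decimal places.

U OR R = a + b − a·b on (0.1000, 0.4400) = 0.4960
Q OR U = a + b − a·b on (0.7600, 0.1000) = 0.7840
(U OR R) AND (Q OR U) = a·b on (0.4960, 0.7840) = 0.3889
Q OR S = a + b − a·b on (0.7600, 0.0700) = 0.7768
(Q OR S) AND P = a·b on (0.7768, 0.7300) = 0.5671
P AND U = a·b on (0.7300, 0.1000) = 0.0730
(P AND U) OR S = a + b − a·b on (0.0730, 0.0700) = 0.1379
((Q OR S) AND P) OR ((P AND U) OR S) = a + b − a·b on (0.5671, 0.1379) = 0.6268
((U OR R) AND (Q OR U)) OR (((Q OR S) AND P) OR ((P AND U) OR S)) = a + b − a·b on (0.3889, 0.6268) = 0.7719

0.772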